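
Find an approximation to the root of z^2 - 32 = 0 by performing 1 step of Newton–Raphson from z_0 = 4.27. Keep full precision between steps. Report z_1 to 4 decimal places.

5.8821

f'(z) = 2z
z_0 = 4.270000: f = -13.767100, f' = 8.540000 → z_1 = 4.270000 - (-13.767100)/(8.540000) = 5.882073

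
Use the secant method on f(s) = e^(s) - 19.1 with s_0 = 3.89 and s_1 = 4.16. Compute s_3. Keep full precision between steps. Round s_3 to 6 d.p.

f(s_0) = 29.810887, f(s_1) = 44.971523
s_2 = 4.160000 - (44.971523)·(4.160000 - 3.890000)/(44.971523 - (29.810887)) = 3.359090; f(s_2) = 9.662993
s_3 = 3.359090 - (9.662993)·(3.359090 - 4.160000)/(9.662993 - (44.971523)) = 3.139902; f(s_3) = 4.001603

3.139902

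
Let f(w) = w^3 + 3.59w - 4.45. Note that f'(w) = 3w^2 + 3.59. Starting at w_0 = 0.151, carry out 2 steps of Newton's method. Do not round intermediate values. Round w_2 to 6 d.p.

w_0 = 0.151000: f = -3.904467, f' = 3.658403 → w_1 = 0.151000 - (-3.904467)/(3.658403) = 1.218260
w_1 = 1.218260: f = 1.731643, f' = 8.042472 → w_2 = 1.218260 - (1.731643)/(8.042472) = 1.002948

1.002948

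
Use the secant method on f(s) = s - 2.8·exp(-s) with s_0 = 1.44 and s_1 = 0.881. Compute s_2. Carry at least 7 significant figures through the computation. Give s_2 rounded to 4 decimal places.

f(s_0) = 0.776602, f(s_1) = -0.279231
s_2 = 0.881000 - (-0.279231)·(0.881000 - 1.440000)/(-0.279231 - (0.776602)) = 1.028836; f(s_2) = 0.028052

1.0288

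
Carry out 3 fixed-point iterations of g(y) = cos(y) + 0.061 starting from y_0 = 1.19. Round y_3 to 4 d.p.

y_1 = g(1.190000) = 0.432660
y_2 = g(0.432660) = 0.968854
y_3 = g(0.968854) = 0.627245

0.6272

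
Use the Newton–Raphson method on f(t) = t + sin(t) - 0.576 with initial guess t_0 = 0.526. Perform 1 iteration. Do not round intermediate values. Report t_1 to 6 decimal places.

f'(t) = 1 + cos(t)
t_0 = 0.526000: f = 0.452078, f' = 1.864822 → t_1 = 0.526000 - (0.452078)/(1.864822) = 0.283576

0.283576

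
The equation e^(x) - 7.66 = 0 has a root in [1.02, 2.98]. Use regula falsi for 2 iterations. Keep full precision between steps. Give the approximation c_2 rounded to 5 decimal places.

1.84750

f(1.020000) = -4.886805, f(2.980000) = 12.027817
step 1: c = 1.586264, f(c) = -2.774538 < 0 → new bracket [1.586264, 2.980000]
step 2: c = 1.847504, f(c) = -1.316033 < 0 → new bracket [1.847504, 2.980000]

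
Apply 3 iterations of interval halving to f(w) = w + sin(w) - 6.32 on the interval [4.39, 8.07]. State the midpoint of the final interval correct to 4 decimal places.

6.4600

f(4.390000) = -2.878481, f(8.070000) = 2.726759 (opposite signs)
step 1: m = 6.230000, f(m) = -0.143160 < 0 → root in [6.230000, 8.070000]
step 2: m = 7.150000, f(m) = 1.592271 > 0 → root in [6.230000, 7.150000]
step 3: m = 6.690000, f(m) = 0.765686 > 0 → root in [6.230000, 6.690000]
Midpoint of [6.230000, 6.690000] = 6.460000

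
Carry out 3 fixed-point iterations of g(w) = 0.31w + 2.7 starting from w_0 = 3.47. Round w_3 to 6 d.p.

w_1 = g(3.470000) = 3.775700
w_2 = g(3.775700) = 3.870467
w_3 = g(3.870467) = 3.899845

3.899845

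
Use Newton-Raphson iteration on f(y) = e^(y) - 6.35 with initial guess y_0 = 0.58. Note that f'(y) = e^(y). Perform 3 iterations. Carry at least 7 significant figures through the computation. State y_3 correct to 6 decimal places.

1.980964

Newton update: y ← y − f(y)/f'(y).
y_0 = 0.580000: f = -4.563962, f' = 1.786038 → y_1 = 0.580000 - (-4.563962)/(1.786038) = 3.135355
y_1 = 3.135355: f = 16.646790, f' = 22.996790 → y_2 = 3.135355 - (16.646790)/(22.996790) = 2.411480
y_2 = 2.411480: f = 4.800453, f' = 11.150453 → y_3 = 2.411480 - (4.800453)/(11.150453) = 1.980964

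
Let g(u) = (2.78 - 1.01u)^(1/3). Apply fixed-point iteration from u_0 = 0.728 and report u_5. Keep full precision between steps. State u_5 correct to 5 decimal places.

u_1 = g(0.728000) = 1.269243
u_2 = g(1.269243) = 1.144222
u_3 = g(1.144222) = 1.175507
u_4 = g(1.175507) = 1.167835
u_5 = g(1.167835) = 1.169726

1.16973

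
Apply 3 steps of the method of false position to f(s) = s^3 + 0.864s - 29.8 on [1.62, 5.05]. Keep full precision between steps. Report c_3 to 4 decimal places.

False-position update: c = (a·f(b) − b·f(a))/(f(b) − f(a)); replace the endpoint whose sign matches f(c).
f(1.620000) = -24.148792, f(5.050000) = 103.350825
step 1: c = 2.269652, f(c) = -16.147320 < 0 → new bracket [2.269652, 5.050000]
step 2: c = 2.645349, f(c) = -9.002597 < 0 → new bracket [2.645349, 5.050000]
step 3: c = 2.838028, f(c) = -4.489322 < 0 → new bracket [2.838028, 5.050000]

2.8380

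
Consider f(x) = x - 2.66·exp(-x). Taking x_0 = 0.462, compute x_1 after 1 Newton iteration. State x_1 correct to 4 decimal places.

0.9156

f'(x) = 1 + 2.66·exp(-x)
x_0 = 0.462000: f = -1.213859, f' = 2.675859 → x_1 = 0.462000 - (-1.213859)/(2.675859) = 0.915633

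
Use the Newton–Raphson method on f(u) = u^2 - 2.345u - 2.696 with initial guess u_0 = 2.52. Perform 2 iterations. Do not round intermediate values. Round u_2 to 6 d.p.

f'(u) = 2u - 2.345
u_0 = 2.520000: f = -2.255000, f' = 2.695000 → u_1 = 2.520000 - (-2.255000)/(2.695000) = 3.356735
u_1 = 3.356735: f = 0.700125, f' = 4.368469 → u_2 = 3.356735 - (0.700125)/(4.368469) = 3.196467

3.196467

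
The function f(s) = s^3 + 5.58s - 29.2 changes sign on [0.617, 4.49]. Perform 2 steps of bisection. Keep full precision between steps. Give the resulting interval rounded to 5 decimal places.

[1.58525, 2.55350]

f(0.617000) = -25.522255, f(4.490000) = 86.373049 (opposite signs)
step 1: m = 2.553500, f(m) = 1.698275 > 0 → root in [0.617000, 2.553500]
step 2: m = 1.585250, f(m) = -16.370544 < 0 → root in [1.585250, 2.553500]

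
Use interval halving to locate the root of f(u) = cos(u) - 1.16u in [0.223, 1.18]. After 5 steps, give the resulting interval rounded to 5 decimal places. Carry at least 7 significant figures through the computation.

f(0.223000) = 0.716558, f(1.180000) = -0.987875 (opposite signs)
step 1: m = 0.701500, f(m) = -0.049865 < 0 → root in [0.223000, 0.701500]
step 2: m = 0.462250, f(m) = 0.358841 > 0 → root in [0.462250, 0.701500]
step 3: m = 0.581875, f(m) = 0.160459 > 0 → root in [0.581875, 0.701500]
step 4: m = 0.641687, f(m) = 0.056729 > 0 → root in [0.641687, 0.701500]
step 5: m = 0.671594, f(m) = 0.003782 > 0 → root in [0.671594, 0.701500]

[0.67159, 0.70150]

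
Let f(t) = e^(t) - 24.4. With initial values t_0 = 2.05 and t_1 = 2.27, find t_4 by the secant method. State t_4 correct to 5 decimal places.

f(t_0) = -16.632099, f(t_1) = -14.720599
t_2 = 2.270000 - (-14.720599)·(2.270000 - 2.050000)/(-14.720599 - (-16.632099)) = 3.964236; f(t_2) = 28.280012
t_3 = 3.964236 - (28.280012)·(3.964236 - 2.270000)/(28.280012 - (-14.720599)) = 2.849996; f(t_3) = -7.112292
t_4 = 2.849996 - (-7.112292)·(2.849996 - 3.964236)/(-7.112292 - (28.280012)) = 3.073909; f(t_4) = -2.773728

3.07391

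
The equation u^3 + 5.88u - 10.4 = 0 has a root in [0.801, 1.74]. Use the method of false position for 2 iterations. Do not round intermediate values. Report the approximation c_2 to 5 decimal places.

1.33998

f(0.801000) = -5.176198, f(1.740000) = 5.099224
step 1: c = 1.274017, f(c) = -0.840898 < 0 → new bracket [1.274017, 1.740000]
step 2: c = 1.339983, f(c) = -0.114891 < 0 → new bracket [1.339983, 1.740000]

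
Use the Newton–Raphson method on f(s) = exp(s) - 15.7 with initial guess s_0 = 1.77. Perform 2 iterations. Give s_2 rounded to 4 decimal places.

2.9455

f'(s) = exp(s)
s_0 = 1.770000: f = -9.829147, f' = 5.870853 → s_1 = 1.770000 - (-9.829147)/(5.870853) = 3.444228
s_1 = 3.444228: f = 15.619093, f' = 31.319093 → s_2 = 3.444228 - (15.619093)/(31.319093) = 2.945520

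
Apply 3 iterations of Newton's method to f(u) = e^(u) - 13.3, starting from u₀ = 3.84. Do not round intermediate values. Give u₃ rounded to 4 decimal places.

f'(u) = e^(u)
u_0 = 3.840000: f = 33.225474, f' = 46.525474 → u_1 = 3.840000 - (33.225474)/(46.525474) = 3.125865
u_1 = 3.125865: f = 9.479589, f' = 22.779589 → u_2 = 3.125865 - (9.479589)/(22.779589) = 2.709721
u_2 = 2.709721: f = 1.725082, f' = 15.025082 → u_3 = 2.709721 - (1.725082)/(15.025082) = 2.594907

2.5949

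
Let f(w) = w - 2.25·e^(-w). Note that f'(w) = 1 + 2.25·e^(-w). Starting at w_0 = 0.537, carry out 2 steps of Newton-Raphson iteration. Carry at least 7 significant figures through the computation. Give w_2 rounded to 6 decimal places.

Newton update: w ← w − f(w)/f'(w).
w_0 = 0.537000: f = -0.778123, f' = 2.315123 → w_1 = 0.537000 - (-0.778123)/(2.315123) = 0.873104
w_1 = 0.873104: f = -0.066615, f' = 1.939719 → w_2 = 0.873104 - (-0.066615)/(1.939719) = 0.907447

0.907447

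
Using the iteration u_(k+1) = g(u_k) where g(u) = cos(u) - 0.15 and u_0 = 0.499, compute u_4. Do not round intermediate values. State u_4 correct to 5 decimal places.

u_1 = g(0.499000) = 0.728062
u_2 = g(0.728062) = 0.596466
u_3 = g(0.596466) = 0.677326
u_4 = g(0.677326) = 0.629251

0.62925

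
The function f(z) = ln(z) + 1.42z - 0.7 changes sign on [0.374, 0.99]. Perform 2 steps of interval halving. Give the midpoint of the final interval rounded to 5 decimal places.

0.75900

f(0.374000) = -1.152419, f(0.990000) = 0.695750 (opposite signs)
step 1: m = 0.682000, f(m) = -0.114286 < 0 → root in [0.682000, 0.990000]
step 2: m = 0.836000, f(m) = 0.307993 > 0 → root in [0.682000, 0.836000]
Midpoint of [0.682000, 0.836000] = 0.759000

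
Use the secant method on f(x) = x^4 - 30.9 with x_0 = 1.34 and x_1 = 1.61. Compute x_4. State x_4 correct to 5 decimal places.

2.13099

Secant update: x_(k+1) = x_k − f(x_k)·(x_k − x_(k-1))/(f(x_k) − f(x_(k-1))).
f(x_0) = -27.675821, f(x_1) = -24.181018
x_2 = 1.610000 - (-24.181018)·(1.610000 - 1.340000)/(-24.181018 - (-27.675821)) = 3.478167; f(x_2) = 115.452984
x_3 = 3.478167 - (115.452984)·(3.478167 - 1.610000)/(115.452984 - (-24.181018)) = 1.933518; f(x_3) = -16.923666
x_4 = 1.933518 - (-16.923666)·(1.933518 - 3.478167)/(-16.923666 - (115.452984)) = 2.130994; f(x_4) = -10.278102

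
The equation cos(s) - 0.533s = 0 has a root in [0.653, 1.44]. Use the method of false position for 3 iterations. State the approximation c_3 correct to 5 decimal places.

f(0.653000) = 0.446216, f(1.440000) = -0.637096
step 1: c = 0.977165, f(c) = 0.038546 > 0 → new bracket [0.977165, 1.440000]
step 2: c = 1.003570, f(c) = 0.002392 > 0 → new bracket [1.003570, 1.440000]
step 3: c = 1.005202, f(c) = 0.000144 > 0 → new bracket [1.005202, 1.440000]

1.00520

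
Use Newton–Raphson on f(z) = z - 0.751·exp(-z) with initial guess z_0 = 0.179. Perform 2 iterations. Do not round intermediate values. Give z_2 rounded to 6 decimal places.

0.469541

f'(z) = 1 + 0.751·exp(-z)
z_0 = 0.179000: f = -0.448916, f' = 1.627916 → z_1 = 0.179000 - (-0.448916)/(1.627916) = 0.454761
z_1 = 0.454761: f = -0.021823, f' = 1.476584 → z_2 = 0.454761 - (-0.021823)/(1.476584) = 0.469541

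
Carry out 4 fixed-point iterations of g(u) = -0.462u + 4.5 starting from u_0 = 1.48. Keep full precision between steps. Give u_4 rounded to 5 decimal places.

u_1 = g(1.480000) = 3.816240
u_2 = g(3.816240) = 2.736897
u_3 = g(2.736897) = 3.235554
u_4 = g(3.235554) = 3.005174

3.00517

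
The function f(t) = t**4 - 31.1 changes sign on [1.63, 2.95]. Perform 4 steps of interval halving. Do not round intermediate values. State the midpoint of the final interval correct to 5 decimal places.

2.33125

f(1.630000) = -24.040882, f(2.950000) = 44.633506 (opposite signs)
step 1: m = 2.290000, f(m) = -3.599415 < 0 → root in [2.290000, 2.950000]
step 2: m = 2.620000, f(m) = 16.019987 > 0 → root in [2.290000, 2.620000]
step 3: m = 2.455000, f(m) = 5.225030 > 0 → root in [2.290000, 2.455000]
step 4: m = 2.372500, f(m) = 0.582897 > 0 → root in [2.290000, 2.372500]
Midpoint of [2.290000, 2.372500] = 2.331250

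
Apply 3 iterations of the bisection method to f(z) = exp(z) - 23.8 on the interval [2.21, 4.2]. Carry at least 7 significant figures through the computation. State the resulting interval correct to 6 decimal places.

f(2.210000) = -14.684284, f(4.200000) = 42.886331 (opposite signs)
step 1: m = 3.205000, f(m) = 0.855500 > 0 → root in [2.210000, 3.205000]
step 2: m = 2.707500, f(m) = -8.808251 < 0 → root in [2.707500, 3.205000]
step 3: m = 2.956250, f(m) = -4.574260 < 0 → root in [2.956250, 3.205000]

[2.956250, 3.205000]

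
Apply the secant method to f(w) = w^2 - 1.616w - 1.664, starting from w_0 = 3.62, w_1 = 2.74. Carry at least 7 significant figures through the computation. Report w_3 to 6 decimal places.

2.342936

f(w_0) = 5.590480, f(w_1) = 1.415760
w_2 = 2.740000 - (1.415760)·(2.740000 - 3.620000)/(1.415760 - (5.590480)) = 2.441568; f(w_2) = 0.351681
w_3 = 2.441568 - (0.351681)·(2.441568 - 2.740000)/(0.351681 - (1.415760)) = 2.342936; f(w_3) = 0.039163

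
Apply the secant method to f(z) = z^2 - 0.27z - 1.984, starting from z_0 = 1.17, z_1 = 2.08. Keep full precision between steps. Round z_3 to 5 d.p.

1.53912

f(z_0) = -0.931000, f(z_1) = 1.780800
z_2 = 2.080000 - (1.780800)·(2.080000 - 1.170000)/(1.780800 - (-0.931000)) = 1.482416; f(z_2) = -0.186695
z_3 = 1.482416 - (-0.186695)·(1.482416 - 2.080000)/(-0.186695 - (1.780800)) = 1.539121; f(z_3) = -0.030670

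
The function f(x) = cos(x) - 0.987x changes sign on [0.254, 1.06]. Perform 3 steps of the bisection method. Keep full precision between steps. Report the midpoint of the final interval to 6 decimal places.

0.707375

f(0.254000) = 0.717217, f(1.060000) = -0.557348 (opposite signs)
step 1: m = 0.657000, f(m) = 0.143369 > 0 → root in [0.657000, 1.060000]
step 2: m = 0.858500, f(m) = -0.193766 < 0 → root in [0.657000, 0.858500]
step 3: m = 0.757750, f(m) = -0.021515 < 0 → root in [0.657000, 0.757750]
Midpoint of [0.657000, 0.757750] = 0.707375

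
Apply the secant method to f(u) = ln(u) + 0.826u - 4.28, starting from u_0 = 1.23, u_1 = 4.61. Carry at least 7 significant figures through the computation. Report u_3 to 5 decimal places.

3.61960

f(u_0) = -3.057006, f(u_1) = 1.056088
u_2 = 4.610000 - (1.056088)·(4.610000 - 1.230000)/(1.056088 - (-3.057006)) = 3.742143; f(u_2) = 0.130669
u_3 = 3.742143 - (0.130669)·(3.742143 - 4.610000)/(0.130669 - (1.056088)) = 3.619602; f(u_3) = -0.003844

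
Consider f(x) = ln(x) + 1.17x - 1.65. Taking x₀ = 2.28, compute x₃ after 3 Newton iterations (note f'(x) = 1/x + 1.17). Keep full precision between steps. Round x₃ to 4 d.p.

1.2320

x_0 = 2.280000: f = 1.841775, f' = 1.608596 → x_1 = 2.280000 - (1.841775)/(1.608596) = 1.135042
x_1 = 1.135042: f = -0.195331, f' = 2.051025 → x_2 = 1.135042 - (-0.195331)/(2.051025) = 1.230278
x_2 = 1.230278: f = -0.003335, f' = 1.982824 → x_3 = 1.230278 - (-0.003335)/(1.982824) = 1.231960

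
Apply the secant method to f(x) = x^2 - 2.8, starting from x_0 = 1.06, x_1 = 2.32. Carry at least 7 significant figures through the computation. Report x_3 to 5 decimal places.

1.65374

f(x_0) = -1.676400, f(x_1) = 2.582400
x_2 = 2.320000 - (2.582400)·(2.320000 - 1.060000)/(2.582400 - (-1.676400)) = 1.555976; f(x_2) = -0.378938
x_3 = 1.555976 - (-0.378938)·(1.555976 - 2.320000)/(-0.378938 - (2.582400)) = 1.653742; f(x_3) = -0.065137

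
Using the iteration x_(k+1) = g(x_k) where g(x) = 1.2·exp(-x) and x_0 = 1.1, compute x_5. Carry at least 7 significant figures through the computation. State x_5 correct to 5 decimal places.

x_1 = g(1.100000) = 0.399445
x_2 = g(0.399445) = 0.804830
x_3 = g(0.804830) = 0.536597
x_4 = g(0.536597) = 0.701682
x_5 = g(0.701682) = 0.594901

0.59490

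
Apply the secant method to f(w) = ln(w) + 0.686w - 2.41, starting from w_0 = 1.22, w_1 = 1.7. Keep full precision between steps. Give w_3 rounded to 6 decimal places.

2.294563

f(w_0) = -1.374229, f(w_1) = -0.713172
w_2 = 1.700000 - (-0.713172)·(1.700000 - 1.220000)/(-0.713172 - (-1.374229)) = 2.217841; f(w_2) = -0.092027
w_3 = 2.217841 - (-0.092027)·(2.217841 - 1.700000)/(-0.092027 - (-0.713172)) = 2.294563; f(w_3) = -0.005388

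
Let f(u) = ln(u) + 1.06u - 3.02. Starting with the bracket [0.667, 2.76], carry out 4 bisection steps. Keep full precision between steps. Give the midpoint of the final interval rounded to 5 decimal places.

f(0.667000) = -2.717945, f(2.760000) = 0.920831 (opposite signs)
step 1: m = 1.713500, f(m) = -0.665152 < 0 → root in [1.713500, 2.760000]
step 2: m = 2.236750, f(m) = 0.155979 > 0 → root in [1.713500, 2.236750]
step 3: m = 1.975125, f(m) = -0.245736 < 0 → root in [1.975125, 2.236750]
step 4: m = 2.105937, f(m) = -0.042946 < 0 → root in [2.105937, 2.236750]
Midpoint of [2.105937, 2.236750] = 2.171344

2.17134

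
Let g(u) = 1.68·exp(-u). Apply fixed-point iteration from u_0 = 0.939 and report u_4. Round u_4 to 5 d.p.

0.83165

u_1 = g(0.939000) = 0.656911
u_2 = g(0.656911) = 0.870996
u_3 = g(0.870996) = 0.703138
u_4 = g(0.703138) = 0.831650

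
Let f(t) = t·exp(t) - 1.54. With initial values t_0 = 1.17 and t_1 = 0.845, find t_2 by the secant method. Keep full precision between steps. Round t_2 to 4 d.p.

Secant update: t_(k+1) = t_k − f(t_k)·(t_k − t_(k-1))/(f(t_k) − f(t_(k-1))).
f(t_0) = 2.229731, f(t_1) = 0.427141
t_2 = 0.845000 - (0.427141)·(0.845000 - 1.170000)/(0.427141 - (2.229731)) = 0.767988; f(t_2) = 0.115341

0.7680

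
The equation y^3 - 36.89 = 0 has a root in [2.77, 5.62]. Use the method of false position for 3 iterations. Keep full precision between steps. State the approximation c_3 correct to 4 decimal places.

3.2686

f(2.770000) = -15.636067, f(5.620000) = 140.614328
step 1: c = 3.055201, f(c) = -8.371976 < 0 → new bracket [3.055201, 5.620000]
step 2: c = 3.199325, f(c) = -4.142741 < 0 → new bracket [3.199325, 5.620000]
step 3: c = 3.268601, f(c) = -1.969077 < 0 → new bracket [3.268601, 5.620000]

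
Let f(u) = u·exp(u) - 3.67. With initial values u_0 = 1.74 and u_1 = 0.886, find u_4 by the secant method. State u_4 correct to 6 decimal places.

f(u_0) = 6.243378, f(u_1) = -1.521088
u_2 = 0.886000 - (-1.521088)·(0.886000 - 1.740000)/(-1.521088 - (6.243378)) = 1.053302; f(u_2) = -0.650076
u_3 = 1.053302 - (-0.650076)·(1.053302 - 0.886000)/(-0.650076 - (-1.521088)) = 1.178167; f(u_3) = 0.157173
u_4 = 1.178167 - (0.157173)·(1.178167 - 1.053302)/(0.157173 - (-0.650076)) = 1.153855; f(u_4) = -0.011826

1.153855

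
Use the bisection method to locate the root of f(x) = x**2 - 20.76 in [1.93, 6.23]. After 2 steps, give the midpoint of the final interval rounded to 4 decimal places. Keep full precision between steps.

4.6175

f(1.930000) = -17.035100, f(6.230000) = 18.052900 (opposite signs)
step 1: m = 4.080000, f(m) = -4.113600 < 0 → root in [4.080000, 6.230000]
step 2: m = 5.155000, f(m) = 5.814025 > 0 → root in [4.080000, 5.155000]
Midpoint of [4.080000, 5.155000] = 4.617500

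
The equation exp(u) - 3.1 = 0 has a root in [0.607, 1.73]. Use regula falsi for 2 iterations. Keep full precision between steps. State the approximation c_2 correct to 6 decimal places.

1.089841

f(0.607000) = -1.265082, f(1.730000) = 2.540654
step 1: c = 0.980301, f(c) = -0.434740 < 0 → new bracket [0.980301, 1.730000]
step 2: c = 1.089841, f(c) = -0.126198 < 0 → new bracket [1.089841, 1.730000]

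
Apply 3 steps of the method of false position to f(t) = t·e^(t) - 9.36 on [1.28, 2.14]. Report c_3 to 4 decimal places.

f(1.280000) = -4.756301, f(2.140000) = 8.828797
step 1: c = 1.581096, f(c) = -1.675431 < 0 → new bracket [1.581096, 2.140000]
step 2: c = 1.670242, f(c) = -0.485253 < 0 → new bracket [1.670242, 2.140000]
step 3: c = 1.694716, f(c) = -0.132110 < 0 → new bracket [1.694716, 2.140000]

1.6947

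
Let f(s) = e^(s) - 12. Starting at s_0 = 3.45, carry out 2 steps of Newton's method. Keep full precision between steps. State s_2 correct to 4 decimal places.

f'(s) = e^(s)
s_0 = 3.450000: f = 19.500392, f' = 31.500392 → s_1 = 3.450000 - (19.500392)/(31.500392) = 2.830948
s_1 = 2.830948: f = 4.961527, f' = 16.961527 → s_2 = 2.830948 - (4.961527)/(16.961527) = 2.538431

2.5384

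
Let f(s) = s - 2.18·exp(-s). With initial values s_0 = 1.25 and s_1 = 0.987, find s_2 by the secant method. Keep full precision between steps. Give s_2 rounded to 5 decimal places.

f(s_0) = 0.625420, f(s_1) = 0.174529
s_2 = 0.987000 - (0.174529)·(0.987000 - 1.250000)/(0.174529 - (0.625420)) = 0.885199; f(s_2) = -0.014339

0.88520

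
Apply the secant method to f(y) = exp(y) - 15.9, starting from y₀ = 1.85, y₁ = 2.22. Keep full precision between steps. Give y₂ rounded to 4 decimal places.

f(y_0) = -9.540180, f(y_1) = -6.692669
y_2 = 2.220000 - (-6.692669)·(2.220000 - 1.850000)/(-6.692669 - (-9.540180)) = 3.089632; f(y_2) = 6.068996

3.0896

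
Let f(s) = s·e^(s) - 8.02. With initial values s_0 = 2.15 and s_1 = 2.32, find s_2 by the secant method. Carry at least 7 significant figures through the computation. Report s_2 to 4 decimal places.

1.8055

f(s_0) = 10.437446, f(s_1) = 15.587564
s_2 = 2.320000 - (15.587564)·(2.320000 - 2.150000)/(15.587564 - (10.437446)) = 1.805471; f(s_2) = 2.962382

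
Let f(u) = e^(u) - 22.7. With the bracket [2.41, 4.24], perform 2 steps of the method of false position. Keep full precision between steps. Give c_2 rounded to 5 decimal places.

2.95698

f(2.410000) = -11.566039, f(4.240000) = 46.707852
step 1: c = 2.773213, f(c) = -6.690004 < 0 → new bracket [2.773213, 4.240000]
step 2: c = 2.956981, f(c) = -3.460199 < 0 → new bracket [2.956981, 4.240000]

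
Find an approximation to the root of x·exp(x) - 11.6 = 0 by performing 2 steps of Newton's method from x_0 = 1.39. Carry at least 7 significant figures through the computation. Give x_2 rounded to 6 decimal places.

f'(x) = (x + 1)·exp(x)
x_0 = 1.390000: f = -6.019358, f' = 9.595492 → x_1 = 1.390000 - (-6.019358)/(9.595492) = 2.017311
x_1 = 2.017311: f = 3.566311, f' = 22.684393 → x_2 = 2.017311 - (3.566311)/(22.684393) = 1.860097

1.860097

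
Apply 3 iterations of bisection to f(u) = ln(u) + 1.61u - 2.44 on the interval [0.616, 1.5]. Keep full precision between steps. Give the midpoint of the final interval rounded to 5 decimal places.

1.33425

f(0.616000) = -1.932748, f(1.500000) = 0.380465 (opposite signs)
step 1: m = 1.058000, f(m) = -0.680240 < 0 → root in [1.058000, 1.500000]
step 2: m = 1.279000, f(m) = -0.134731 < 0 → root in [1.279000, 1.500000]
step 3: m = 1.389500, f(m) = 0.126039 > 0 → root in [1.279000, 1.389500]
Midpoint of [1.279000, 1.389500] = 1.334250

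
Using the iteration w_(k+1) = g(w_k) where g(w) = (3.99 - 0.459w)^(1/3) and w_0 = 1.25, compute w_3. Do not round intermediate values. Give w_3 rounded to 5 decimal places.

1.48982

w_1 = g(1.250000) = 1.506086
w_2 = g(1.506086) = 1.488611
w_3 = g(1.488611) = 1.489817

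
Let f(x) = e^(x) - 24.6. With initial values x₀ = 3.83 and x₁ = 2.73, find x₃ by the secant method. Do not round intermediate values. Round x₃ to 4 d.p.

Secant update: x_(k+1) = x_k − f(x_k)·(x_k − x_(k-1))/(f(x_k) − f(x_(k-1))).
f(x_0) = 21.462538, f(x_1) = -9.267113
x_2 = 2.730000 - (-9.267113)·(2.730000 - 3.830000)/(-9.267113 - (21.462538)) = 3.061726; f(x_2) = -3.235600
x_3 = 3.061726 - (-3.235600)·(3.061726 - 2.730000)/(-3.235600 - (-9.267113)) = 3.239680; f(x_3) = 0.925555

3.2397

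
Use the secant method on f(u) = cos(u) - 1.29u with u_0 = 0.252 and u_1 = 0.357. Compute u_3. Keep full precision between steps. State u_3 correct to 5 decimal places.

0.62562

f(u_0) = 0.643336, f(u_1) = 0.476419
u_2 = 0.357000 - (0.476419)·(0.357000 - 0.252000)/(0.476419 - (0.643336)) = 0.656695; f(u_2) = -0.055123
u_3 = 0.656695 - (-0.055123)·(0.656695 - 0.357000)/(-0.055123 - (0.476419)) = 0.625616; f(u_3) = 0.003558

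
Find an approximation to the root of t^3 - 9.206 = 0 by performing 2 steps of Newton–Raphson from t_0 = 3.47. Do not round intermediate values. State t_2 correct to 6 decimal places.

2.177385

Newton update: t ← t − f(t)/f'(t).
f'(t) = 3t^2
t_0 = 3.470000: f = 32.575923, f' = 36.122700 → t_1 = 3.470000 - (32.575923)/(36.122700) = 2.568187
t_1 = 2.568187: f = 7.732693, f' = 19.786752 → t_2 = 2.568187 - (7.732693)/(19.786752) = 2.177385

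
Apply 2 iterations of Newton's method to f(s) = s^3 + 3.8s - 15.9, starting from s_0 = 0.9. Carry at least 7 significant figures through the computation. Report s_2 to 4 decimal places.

2.1839

Newton update: s ← s − f(s)/f'(s).
f'(s) = 3s^2 + 3.8
s_0 = 0.900000: f = -11.751000, f' = 6.230000 → s_1 = 0.900000 - (-11.751000)/(6.230000) = 2.786196
s_1 = 2.786196: f = 16.316468, f' = 27.088662 → s_2 = 2.786196 - (16.316468)/(27.088662) = 2.183860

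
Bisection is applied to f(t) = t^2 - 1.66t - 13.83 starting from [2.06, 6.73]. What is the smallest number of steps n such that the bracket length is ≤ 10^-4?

Initial width b − a = 6.73 − 2.06 = 4.670000.
After n steps the width is (b−a)/2^n; need (b−a)/2^n ≤ 10^-4.
So n ≥ log₂(4.670000/10^-4) = log₂(46700.0000) ≈ 15.5111.
Hence n = 16.

16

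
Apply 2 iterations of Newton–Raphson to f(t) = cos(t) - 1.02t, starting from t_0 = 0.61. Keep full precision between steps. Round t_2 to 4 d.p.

0.7303

f'(t) = -sin(t) - 1.02
t_0 = 0.610000: f = 0.197448, f' = -1.592867 → t_1 = 0.610000 - (0.197448)/(-1.592867) = 0.733958
t_1 = 0.733958: f = -0.006107, f' = -1.689814 → t_2 = 0.733958 - (-0.006107)/(-1.689814) = 0.730343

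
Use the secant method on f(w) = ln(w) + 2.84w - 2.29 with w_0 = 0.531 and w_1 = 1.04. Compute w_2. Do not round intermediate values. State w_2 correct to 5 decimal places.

0.87108

Secant update: w_(k+1) = w_k − f(w_k)·(w_k − w_(k-1))/(f(w_k) − f(w_(k-1))).
f(w_0) = -1.414953, f(w_1) = 0.702821
w_2 = 1.040000 - (0.702821)·(1.040000 - 0.531000)/(0.702821 - (-1.414953)) = 0.871079; f(w_2) = 0.045843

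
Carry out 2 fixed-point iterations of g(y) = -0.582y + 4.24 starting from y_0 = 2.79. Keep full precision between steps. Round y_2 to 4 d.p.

2.7174

y_1 = g(2.790000) = 2.616220
y_2 = g(2.616220) = 2.717360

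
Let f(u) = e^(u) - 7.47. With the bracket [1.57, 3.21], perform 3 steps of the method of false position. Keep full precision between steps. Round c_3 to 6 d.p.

f(1.570000) = -2.663352, f(3.210000) = 17.309086
step 1: c = 1.788696, f(c) = -1.488351 < 0 → new bracket [1.788696, 3.210000]
step 2: c = 1.901233, f(c) = -0.775858 < 0 → new bracket [1.901233, 3.210000]
step 3: c = 1.957380, f(c) = -0.389249 < 0 → new bracket [1.957380, 3.210000]

1.957380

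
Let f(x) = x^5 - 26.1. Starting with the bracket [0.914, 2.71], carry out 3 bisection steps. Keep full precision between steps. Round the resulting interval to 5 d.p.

f(0.914000) = -25.462132, f(2.710000) = 120.066031 (opposite signs)
step 1: m = 1.812000, f(m) = -6.566010 < 0 → root in [1.812000, 2.710000]
step 2: m = 2.261000, f(m) = 32.988479 > 0 → root in [1.812000, 2.261000]
step 3: m = 2.036500, f(m) = 8.928543 > 0 → root in [1.812000, 2.036500]

[1.81200, 2.03650]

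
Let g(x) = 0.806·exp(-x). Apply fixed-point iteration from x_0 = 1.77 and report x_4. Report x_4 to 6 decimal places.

0.540707

x_1 = g(1.770000) = 0.137288
x_2 = g(0.137288) = 0.702605
x_3 = g(0.702605) = 0.399206
x_4 = g(0.399206) = 0.540707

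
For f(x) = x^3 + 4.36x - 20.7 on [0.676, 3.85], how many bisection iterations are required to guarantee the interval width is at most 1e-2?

9

Initial width b − a = 3.85 − 0.676 = 3.174000.
After n steps the width is (b−a)/2^n; need (b−a)/2^n ≤ 1e-2.
So n ≥ log₂(3.174000/1e-2) = log₂(317.4000) ≈ 8.3102.
Hence n = 9.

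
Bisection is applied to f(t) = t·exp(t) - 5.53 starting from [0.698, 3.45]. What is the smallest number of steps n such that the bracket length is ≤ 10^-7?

Initial width b − a = 3.45 − 0.698 = 2.752000.
After n steps the width is (b−a)/2^n; need (b−a)/2^n ≤ 10^-7.
So n ≥ log₂(2.752000/10^-7) = log₂(27520000.0000) ≈ 24.7140.
Hence n = 25.

25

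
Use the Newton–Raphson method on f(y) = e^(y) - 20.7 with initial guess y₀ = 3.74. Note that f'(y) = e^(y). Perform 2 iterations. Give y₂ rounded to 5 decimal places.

y_0 = 3.740000: f = 21.397990, f' = 42.097990 → y_1 = 3.740000 - (21.397990)/(42.097990) = 3.231710
y_1 = 3.231710: f = 4.622921, f' = 25.322921 → y_2 = 3.231710 - (4.622921)/(25.322921) = 3.049151

3.04915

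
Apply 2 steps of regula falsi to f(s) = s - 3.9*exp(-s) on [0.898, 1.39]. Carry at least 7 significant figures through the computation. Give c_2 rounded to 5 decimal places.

False-position update: c = (a·f(b) − b·f(a))/(f(b) − f(a)); replace the endpoint whose sign matches f(c).
f(0.898000) = -0.690796, f(1.390000) = 0.418606
step 1: c = 1.204356, f(c) = 0.034803 > 0 → new bracket [0.898000, 1.204356]
step 2: c = 1.189661, f(c) = 0.002796 > 0 → new bracket [0.898000, 1.189661]

1.18966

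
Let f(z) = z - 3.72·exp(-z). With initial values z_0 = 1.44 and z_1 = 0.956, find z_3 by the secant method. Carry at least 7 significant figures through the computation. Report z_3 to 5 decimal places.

f(z_0) = 0.558629, f(z_1) = -0.474070
z_2 = 0.956000 - (-0.474070)·(0.956000 - 1.440000)/(-0.474070 - (0.558629)) = 1.178185; f(z_2) = 0.033031
z_3 = 1.178185 - (0.033031)·(1.178185 - 0.956000)/(0.033031 - (-0.474070)) = 1.163712; f(z_3) = 0.001865

1.16371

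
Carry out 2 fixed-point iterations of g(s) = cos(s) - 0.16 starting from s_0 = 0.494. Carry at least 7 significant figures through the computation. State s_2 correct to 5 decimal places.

0.59151

s_1 = g(0.494000) = 0.720443
s_2 = g(0.720443) = 0.591513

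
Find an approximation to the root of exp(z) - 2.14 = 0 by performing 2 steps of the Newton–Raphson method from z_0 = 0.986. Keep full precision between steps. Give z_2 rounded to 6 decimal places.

Newton update: z ← z − f(z)/f'(z).
f'(z) = exp(z)
z_0 = 0.986000: f = 0.540491, f' = 2.680491 → z_1 = 0.986000 - (0.540491)/(2.680491) = 0.784361
z_1 = 0.784361: f = 0.051007, f' = 2.191007 → z_2 = 0.784361 - (0.051007)/(2.191007) = 0.761081

0.761081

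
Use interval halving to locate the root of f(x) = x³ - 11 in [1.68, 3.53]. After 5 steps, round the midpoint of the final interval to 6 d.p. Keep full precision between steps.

2.229219

f(1.680000) = -6.258368, f(3.530000) = 32.986977 (opposite signs)
step 1: m = 2.605000, f(m) = 6.677595 > 0 → root in [1.680000, 2.605000]
step 2: m = 2.142500, f(m) = -1.165269 < 0 → root in [2.142500, 2.605000]
step 3: m = 2.373750, f(m) = 2.375343 > 0 → root in [2.142500, 2.373750]
step 4: m = 2.258125, f(m) = 0.514470 > 0 → root in [2.142500, 2.258125]
step 5: m = 2.200312, f(m) = -0.347462 < 0 → root in [2.200312, 2.258125]
Midpoint of [2.200312, 2.258125] = 2.229219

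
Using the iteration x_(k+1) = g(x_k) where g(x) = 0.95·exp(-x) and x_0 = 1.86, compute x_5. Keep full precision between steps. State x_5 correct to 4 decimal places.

x_1 = g(1.860000) = 0.147889
x_2 = g(0.147889) = 0.819401
x_3 = g(0.819401) = 0.418661
x_4 = g(0.418661) = 0.625031
x_5 = g(0.625031) = 0.508483

0.5085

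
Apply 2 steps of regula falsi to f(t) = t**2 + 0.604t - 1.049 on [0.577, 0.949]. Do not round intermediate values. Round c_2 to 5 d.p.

0.76451

False-position update: c = (a·f(b) − b·f(a))/(f(b) − f(a)); replace the endpoint whose sign matches f(c).
f(0.577000) = -0.367563, f(0.949000) = 0.424797
step 1: c = 0.749565, f(c) = -0.034415 < 0 → new bracket [0.749565, 0.949000]
step 2: c = 0.764511, f(c) = -0.002757 < 0 → new bracket [0.764511, 0.949000]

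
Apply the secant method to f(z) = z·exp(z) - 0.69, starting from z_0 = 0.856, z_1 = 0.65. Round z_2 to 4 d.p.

f(z_0) = 1.324790, f(z_1) = 0.555102
z_2 = 0.650000 - (0.555102)·(0.650000 - 0.856000)/(0.555102 - (1.324790)) = 0.501432; f(z_2) = 0.137907

0.5014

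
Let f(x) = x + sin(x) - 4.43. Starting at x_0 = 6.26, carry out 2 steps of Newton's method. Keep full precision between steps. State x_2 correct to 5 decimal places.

Newton update: x ← x − f(x)/f'(x).
f'(x) = 1 + cos(x)
x_0 = 6.260000: f = 1.806817, f' = 1.999731 → x_1 = 6.260000 - (1.806817)/(1.999731) = 5.356470
x_1 = 5.356470: f = 0.126818, f' = 1.600464 → x_2 = 5.356470 - (0.126818)/(1.600464) = 5.277232

5.27723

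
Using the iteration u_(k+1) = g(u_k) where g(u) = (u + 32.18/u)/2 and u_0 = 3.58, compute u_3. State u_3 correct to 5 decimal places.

u_1 = g(3.580000) = 6.284413
u_2 = g(6.284413) = 5.702509
u_3 = g(5.702509) = 5.672820

5.67282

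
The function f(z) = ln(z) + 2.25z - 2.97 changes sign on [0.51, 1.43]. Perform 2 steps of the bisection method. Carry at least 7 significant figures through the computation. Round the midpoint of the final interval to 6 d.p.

f(0.510000) = -2.495845, f(1.430000) = 0.605174 (opposite signs)
step 1: m = 0.970000, f(m) = -0.817959 < 0 → root in [0.970000, 1.430000]
step 2: m = 1.200000, f(m) = -0.087678 < 0 → root in [1.200000, 1.430000]
Midpoint of [1.200000, 1.430000] = 1.315000

1.315000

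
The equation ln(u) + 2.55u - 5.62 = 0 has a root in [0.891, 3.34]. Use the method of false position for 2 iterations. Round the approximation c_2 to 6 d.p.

False-position update: c = (a·f(b) − b·f(a))/(f(b) − f(a)); replace the endpoint whose sign matches f(c).
f(0.891000) = -3.463361, f(3.340000) = 4.102971
step 1: c = 2.011988, f(c) = 0.209694 > 0 → new bracket [0.891000, 2.011988]
step 2: c = 1.947991, f(c) = 0.014177 > 0 → new bracket [0.891000, 1.947991]

1.947991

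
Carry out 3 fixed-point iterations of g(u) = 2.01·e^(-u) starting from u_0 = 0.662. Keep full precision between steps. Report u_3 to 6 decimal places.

u_1 = g(0.662000) = 1.036796
u_2 = g(1.036796) = 0.712724
u_3 = g(0.712724) = 0.985516

0.985516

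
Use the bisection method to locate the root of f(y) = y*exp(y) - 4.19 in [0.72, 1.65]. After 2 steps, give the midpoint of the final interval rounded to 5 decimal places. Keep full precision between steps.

f(0.720000) = -2.710808, f(1.650000) = 4.401517 (opposite signs)
step 1: m = 1.185000, f(m) = -0.314236 < 0 → root in [1.185000, 1.650000]
step 2: m = 1.417500, f(m) = 1.659726 > 0 → root in [1.185000, 1.417500]
Midpoint of [1.185000, 1.417500] = 1.301250

1.30125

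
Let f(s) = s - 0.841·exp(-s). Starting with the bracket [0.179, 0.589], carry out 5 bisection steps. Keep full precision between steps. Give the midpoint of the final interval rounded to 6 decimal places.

f(0.179000) = -0.524165, f(0.589000) = 0.122344 (opposite signs)
step 1: m = 0.384000, f(m) = -0.188832 < 0 → root in [0.384000, 0.589000]
step 2: m = 0.486500, f(m) = -0.030525 < 0 → root in [0.486500, 0.589000]
step 3: m = 0.537750, f(m) = 0.046555 > 0 → root in [0.486500, 0.537750]
step 4: m = 0.512125, f(m) = 0.008180 > 0 → root in [0.486500, 0.512125]
step 5: m = 0.499312, f(m) = -0.011131 < 0 → root in [0.499312, 0.512125]
Midpoint of [0.499312, 0.512125] = 0.505719

0.505719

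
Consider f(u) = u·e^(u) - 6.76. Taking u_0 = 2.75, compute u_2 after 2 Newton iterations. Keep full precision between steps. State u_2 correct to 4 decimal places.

1.7072

f'(u) = (u + 1)·e^(u)
u_0 = 2.750000: f = 36.257238, f' = 58.659870 → u_1 = 2.750000 - (36.257238)/(58.659870) = 2.131907
u_1 = 2.131907: f = 11.213965, f' = 26.404897 → u_2 = 2.131907 - (11.213965)/(26.404897) = 1.707215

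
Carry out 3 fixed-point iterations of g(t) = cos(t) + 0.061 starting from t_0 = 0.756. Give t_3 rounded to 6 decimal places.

0.781794

t_1 = g(0.756000) = 0.788586
t_2 = g(0.788586) = 0.765849
t_3 = g(0.765849) = 0.781794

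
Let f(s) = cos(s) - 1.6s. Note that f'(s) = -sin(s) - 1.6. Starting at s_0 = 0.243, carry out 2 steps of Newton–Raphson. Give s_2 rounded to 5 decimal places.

s_0 = 0.243000: f = 0.581820, f' = -1.840616 → s_1 = 0.243000 - (0.581820)/(-1.840616) = 0.559101
s_1 = 0.559101: f = -0.046829, f' = -2.130424 → s_2 = 0.559101 - (-0.046829)/(-2.130424) = 0.537120

0.53712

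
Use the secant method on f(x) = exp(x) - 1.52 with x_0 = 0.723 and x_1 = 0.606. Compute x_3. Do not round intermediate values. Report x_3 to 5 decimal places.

0.42109

f(x_0) = 0.540606, f(x_1) = 0.313084
x_2 = 0.606000 - (0.313084)·(0.606000 - 0.723000)/(0.313084 - (0.540606)) = 0.445000; f(x_2) = 0.040491
x_3 = 0.445000 - (0.040491)·(0.445000 - 0.606000)/(0.040491 - (0.313084)) = 0.421086; f(x_3) = 0.003615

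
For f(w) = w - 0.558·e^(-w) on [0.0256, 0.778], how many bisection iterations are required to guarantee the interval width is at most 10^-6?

Initial width b − a = 0.778 − 0.0256 = 0.752400.
After n steps the width is (b−a)/2^n; need (b−a)/2^n ≤ 10^-6.
So n ≥ log₂(0.752400/10^-6) = log₂(752400.0000) ≈ 19.5211.
Hence n = 20.

20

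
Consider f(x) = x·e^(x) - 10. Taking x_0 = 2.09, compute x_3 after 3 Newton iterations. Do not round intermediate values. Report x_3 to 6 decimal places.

1.745534

Newton update: x ← x − f(x)/f'(x).
f'(x) = (x + 1)·e^(x)
x_0 = 2.090000: f = 6.897473, f' = 24.982388 → x_1 = 2.090000 - (6.897473)/(24.982388) = 1.813907
x_1 = 1.813907: f = 1.127165, f' = 17.261530 → x_2 = 1.813907 - (1.127165)/(17.261530) = 1.748607
x_2 = 1.748607: f = 0.048536, f' = 15.795130 → x_3 = 1.748607 - (0.048536)/(15.795130) = 1.745534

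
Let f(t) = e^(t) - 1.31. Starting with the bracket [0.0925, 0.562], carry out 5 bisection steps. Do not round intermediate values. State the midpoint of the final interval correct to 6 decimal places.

f(0.092500) = -0.213087, f(0.562000) = 0.444177 (opposite signs)
step 1: m = 0.327250, f(m) = 0.077148 > 0 → root in [0.092500, 0.327250]
step 2: m = 0.209875, f(m) = -0.076476 < 0 → root in [0.209875, 0.327250]
step 3: m = 0.268563, f(m) = -0.001917 < 0 → root in [0.268563, 0.327250]
step 4: m = 0.297906, f(m) = 0.037035 > 0 → root in [0.268563, 0.297906]
step 5: m = 0.283234, f(m) = 0.017416 > 0 → root in [0.268563, 0.283234]
Midpoint of [0.268563, 0.283234] = 0.275898

0.275898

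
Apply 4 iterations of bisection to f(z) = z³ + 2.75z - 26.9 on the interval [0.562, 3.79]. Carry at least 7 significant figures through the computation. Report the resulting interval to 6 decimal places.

f(0.562000) = -25.176996, f(3.790000) = 37.962439 (opposite signs)
step 1: m = 2.176000, f(m) = -10.612692 < 0 → root in [2.176000, 3.790000]
step 2: m = 2.983000, f(m) = 7.846846 > 0 → root in [2.176000, 2.983000]
step 3: m = 2.579500, f(m) = -2.642846 < 0 → root in [2.579500, 2.983000]
step 4: m = 2.781250, f(m) = 2.262384 > 0 → root in [2.579500, 2.781250]

[2.579500, 2.781250]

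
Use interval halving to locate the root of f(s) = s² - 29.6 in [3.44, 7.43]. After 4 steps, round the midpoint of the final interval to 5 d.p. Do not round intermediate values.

f(3.440000) = -17.766400, f(7.430000) = 25.604900 (opposite signs)
step 1: m = 5.435000, f(m) = -0.060775 < 0 → root in [5.435000, 7.430000]
step 2: m = 6.432500, f(m) = 11.777056 > 0 → root in [5.435000, 6.432500]
step 3: m = 5.933750, f(m) = 5.609389 > 0 → root in [5.435000, 5.933750]
step 4: m = 5.684375, f(m) = 2.712119 > 0 → root in [5.435000, 5.684375]
Midpoint of [5.435000, 5.684375] = 5.559687

5.55969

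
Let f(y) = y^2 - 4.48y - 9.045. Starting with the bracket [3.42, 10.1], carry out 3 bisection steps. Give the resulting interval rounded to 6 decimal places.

[5.925000, 6.760000]

f(3.420000) = -12.670200, f(10.100000) = 47.717000 (opposite signs)
step 1: m = 6.760000, f(m) = 6.367800 > 0 → root in [3.420000, 6.760000]
step 2: m = 5.090000, f(m) = -5.940100 < 0 → root in [5.090000, 6.760000]
step 3: m = 5.925000, f(m) = -0.483375 < 0 → root in [5.925000, 6.760000]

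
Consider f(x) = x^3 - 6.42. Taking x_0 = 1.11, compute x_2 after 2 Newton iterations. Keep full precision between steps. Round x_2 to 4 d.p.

Newton update: x ← x − f(x)/f'(x).
f'(x) = 3x^2
x_0 = 1.110000: f = -5.052369, f' = 3.696300 → x_1 = 1.110000 - (-5.052369)/(3.696300) = 2.476872
x_1 = 2.476872: f = 8.775350, f' = 18.404685 → x_2 = 2.476872 - (8.775350)/(18.404685) = 2.000072

2.0001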